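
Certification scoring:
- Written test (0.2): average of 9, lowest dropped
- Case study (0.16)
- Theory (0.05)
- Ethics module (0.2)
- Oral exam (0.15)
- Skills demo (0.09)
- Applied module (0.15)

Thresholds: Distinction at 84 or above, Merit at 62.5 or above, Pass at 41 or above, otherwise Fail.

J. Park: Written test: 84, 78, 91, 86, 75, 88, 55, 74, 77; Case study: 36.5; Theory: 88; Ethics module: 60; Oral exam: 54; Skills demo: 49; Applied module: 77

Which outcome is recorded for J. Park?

Written test: drop 55 → average of remaining 8 = 653/8 = 81.625
Weighted total:
  Written test 81.625 × 0.2 = 16.325
  Case study 36.5 × 0.16 = 5.84
  Theory 88 × 0.05 = 4.4
  Ethics module 60 × 0.2 = 12
  Oral exam 54 × 0.15 = 8.1
  Skills demo 49 × 0.09 = 4.41
  Applied module 77 × 0.15 = 11.55
Sum = 62.625
62.625 is ≥ 62.5 and < 84 → Merit

Merit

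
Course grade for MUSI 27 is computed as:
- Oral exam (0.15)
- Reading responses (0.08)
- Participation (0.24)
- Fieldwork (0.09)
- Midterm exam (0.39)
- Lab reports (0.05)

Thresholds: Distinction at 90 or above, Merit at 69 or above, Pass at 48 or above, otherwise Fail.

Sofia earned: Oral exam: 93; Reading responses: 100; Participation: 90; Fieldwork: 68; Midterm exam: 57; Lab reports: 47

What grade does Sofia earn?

Merit

Weighted total:
  Oral exam 93 × 0.15 = 13.95
  Reading responses 100 × 0.08 = 8
  Participation 90 × 0.24 = 21.6
  Fieldwork 68 × 0.09 = 6.12
  Midterm exam 57 × 0.39 = 22.23
  Lab reports 47 × 0.05 = 2.35
Sum = 74.25
74.25 is ≥ 69 and < 90 → Merit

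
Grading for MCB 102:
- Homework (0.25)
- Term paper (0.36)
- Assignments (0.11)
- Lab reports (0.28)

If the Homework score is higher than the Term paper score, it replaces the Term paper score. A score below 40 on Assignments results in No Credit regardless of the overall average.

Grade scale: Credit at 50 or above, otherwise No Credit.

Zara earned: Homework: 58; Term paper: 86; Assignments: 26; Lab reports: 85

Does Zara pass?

Homework (58) ≤ Term paper (86), so Term paper stays at 86.
Assignments score 26 < 40: minimum not met.
Weighted total:
  Homework 58 × 0.25 = 14.5
  Term paper 86 × 0.36 = 30.96
  Assignments 26 × 0.11 = 2.86
  Lab reports 85 × 0.28 = 23.8
Sum = 72.12
Because the Assignments minimum was not met, the result is No Credit.

No Credit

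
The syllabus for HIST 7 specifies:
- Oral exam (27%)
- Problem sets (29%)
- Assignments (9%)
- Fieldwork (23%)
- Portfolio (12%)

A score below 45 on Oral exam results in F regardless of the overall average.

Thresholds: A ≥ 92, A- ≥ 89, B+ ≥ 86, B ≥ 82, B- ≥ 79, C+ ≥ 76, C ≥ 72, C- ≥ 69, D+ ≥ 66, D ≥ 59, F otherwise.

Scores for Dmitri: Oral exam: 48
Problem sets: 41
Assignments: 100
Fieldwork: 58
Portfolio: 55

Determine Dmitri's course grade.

Oral exam score 48 ≥ 45: minimum met.
Weighted total:
  Oral exam 48 × 0.27 = 12.96
  Problem sets 41 × 0.29 = 11.89
  Assignments 100 × 0.09 = 9
  Fieldwork 58 × 0.23 = 13.34
  Portfolio 55 × 0.12 = 6.6
Sum = 53.79
53.79 < 59 → F

F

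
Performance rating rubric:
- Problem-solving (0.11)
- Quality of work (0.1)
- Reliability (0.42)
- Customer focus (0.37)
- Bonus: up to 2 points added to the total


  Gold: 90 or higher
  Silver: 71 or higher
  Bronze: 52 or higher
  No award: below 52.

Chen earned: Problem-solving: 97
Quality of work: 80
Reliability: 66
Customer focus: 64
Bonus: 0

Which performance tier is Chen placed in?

Bronze

Weighted total:
  Problem-solving 97 × 0.11 = 10.67
  Quality of work 80 × 0.1 = 8
  Reliability 66 × 0.42 = 27.72
  Customer focus 64 × 0.37 = 23.68
Sum = 70.07
Bonus: 70.07 + 0 = 70.07
70.07 is ≥ 52 and < 71 → Bronze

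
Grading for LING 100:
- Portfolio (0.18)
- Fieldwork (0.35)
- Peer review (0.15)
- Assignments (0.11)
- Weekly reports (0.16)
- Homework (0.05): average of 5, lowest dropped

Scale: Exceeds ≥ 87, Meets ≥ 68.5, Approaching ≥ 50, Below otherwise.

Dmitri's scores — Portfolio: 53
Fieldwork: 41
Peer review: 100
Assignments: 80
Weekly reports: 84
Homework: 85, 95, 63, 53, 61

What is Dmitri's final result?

Approaching

Homework: drop 53 → average of remaining 4 = 304/4 = 76
Weighted total:
  Portfolio 53 × 0.18 = 9.54
  Fieldwork 41 × 0.35 = 14.35
  Peer review 100 × 0.15 = 15
  Assignments 80 × 0.11 = 8.8
  Weekly reports 84 × 0.16 = 13.44
  Homework 76 × 0.05 = 3.8
Sum = 64.93
64.93 is ≥ 50 and < 68.5 → Approaching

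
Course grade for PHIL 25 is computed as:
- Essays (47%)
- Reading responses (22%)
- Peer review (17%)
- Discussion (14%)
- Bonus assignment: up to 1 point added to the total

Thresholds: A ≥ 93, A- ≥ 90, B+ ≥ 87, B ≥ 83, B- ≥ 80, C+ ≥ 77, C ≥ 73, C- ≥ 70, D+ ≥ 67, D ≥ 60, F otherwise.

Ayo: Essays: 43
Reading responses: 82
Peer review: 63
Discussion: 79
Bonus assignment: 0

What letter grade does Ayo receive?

Weighted total:
  Essays 43 × 0.47 = 20.21
  Reading responses 82 × 0.22 = 18.04
  Peer review 63 × 0.17 = 10.71
  Discussion 79 × 0.14 = 11.06
Sum = 60.02
Bonus assignment: 60.02 + 0 = 60.02
60.02 is ≥ 60 and < 67 → D

D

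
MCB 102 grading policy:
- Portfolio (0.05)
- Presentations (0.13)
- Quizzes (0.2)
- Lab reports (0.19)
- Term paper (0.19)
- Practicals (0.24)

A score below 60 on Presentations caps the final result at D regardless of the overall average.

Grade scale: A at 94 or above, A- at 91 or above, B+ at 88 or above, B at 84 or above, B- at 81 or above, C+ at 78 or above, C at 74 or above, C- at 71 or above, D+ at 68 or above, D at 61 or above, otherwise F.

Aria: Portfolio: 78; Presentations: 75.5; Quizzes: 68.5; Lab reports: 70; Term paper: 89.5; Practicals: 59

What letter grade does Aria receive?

C-

Presentations score 75.5 ≥ 60: minimum met.
Weighted total:
  Portfolio 78 × 0.05 = 3.9
  Presentations 75.5 × 0.13 = 9.815
  Quizzes 68.5 × 0.2 = 13.7
  Lab reports 70 × 0.19 = 13.3
  Term paper 89.5 × 0.19 = 17.005
  Practicals 59 × 0.24 = 14.16
Sum = 71.88
71.88 is ≥ 71 and < 74 → C-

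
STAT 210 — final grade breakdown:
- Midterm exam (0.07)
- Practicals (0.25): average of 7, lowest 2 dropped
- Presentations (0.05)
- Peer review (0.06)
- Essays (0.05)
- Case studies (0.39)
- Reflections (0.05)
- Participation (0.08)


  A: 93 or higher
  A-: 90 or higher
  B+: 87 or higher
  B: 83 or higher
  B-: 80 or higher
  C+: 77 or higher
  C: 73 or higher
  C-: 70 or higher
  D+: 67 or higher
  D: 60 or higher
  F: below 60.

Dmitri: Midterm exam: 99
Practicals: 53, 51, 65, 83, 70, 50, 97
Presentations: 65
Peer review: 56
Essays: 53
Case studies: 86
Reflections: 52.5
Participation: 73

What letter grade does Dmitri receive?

C

Practicals: drop 50, 51 → average of remaining 5 = 368/5 = 73.6
Weighted total:
  Midterm exam 99 × 0.07 = 6.93
  Practicals 73.6 × 0.25 = 18.4
  Presentations 65 × 0.05 = 3.25
  Peer review 56 × 0.06 = 3.36
  Essays 53 × 0.05 = 2.65
  Case studies 86 × 0.39 = 33.54
  Reflections 52.5 × 0.05 = 2.625
  Participation 73 × 0.08 = 5.84
Sum = 76.595
76.595 is ≥ 73 and < 77 → C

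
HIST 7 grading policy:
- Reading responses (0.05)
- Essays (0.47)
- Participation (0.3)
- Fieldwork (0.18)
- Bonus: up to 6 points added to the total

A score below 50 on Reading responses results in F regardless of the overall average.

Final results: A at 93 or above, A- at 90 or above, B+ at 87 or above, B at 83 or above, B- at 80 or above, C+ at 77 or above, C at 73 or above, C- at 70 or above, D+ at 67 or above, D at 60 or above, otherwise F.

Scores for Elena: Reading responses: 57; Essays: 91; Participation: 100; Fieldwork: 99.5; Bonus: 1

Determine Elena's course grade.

A

Reading responses score 57 ≥ 50: minimum met.
Weighted total:
  Reading responses 57 × 0.05 = 2.85
  Essays 91 × 0.47 = 42.77
  Participation 100 × 0.3 = 30
  Fieldwork 99.5 × 0.18 = 17.91
Sum = 93.53
Bonus: 93.53 + 1 = 94.53
94.53 ≥ 93 → A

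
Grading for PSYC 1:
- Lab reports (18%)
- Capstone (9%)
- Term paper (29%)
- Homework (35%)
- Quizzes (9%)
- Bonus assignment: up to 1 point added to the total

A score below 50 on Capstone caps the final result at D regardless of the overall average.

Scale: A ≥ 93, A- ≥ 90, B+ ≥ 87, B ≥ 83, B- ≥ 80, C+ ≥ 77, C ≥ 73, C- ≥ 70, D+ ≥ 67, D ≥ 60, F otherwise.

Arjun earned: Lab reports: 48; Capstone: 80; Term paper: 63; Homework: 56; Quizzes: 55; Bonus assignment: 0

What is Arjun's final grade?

F

Capstone score 80 ≥ 50: minimum met.
Weighted total:
  Lab reports 48 × 0.18 = 8.64
  Capstone 80 × 0.09 = 7.2
  Term paper 63 × 0.29 = 18.27
  Homework 56 × 0.35 = 19.6
  Quizzes 55 × 0.09 = 4.95
Sum = 58.66
Bonus assignment: 58.66 + 0 = 58.66
58.66 < 60 → F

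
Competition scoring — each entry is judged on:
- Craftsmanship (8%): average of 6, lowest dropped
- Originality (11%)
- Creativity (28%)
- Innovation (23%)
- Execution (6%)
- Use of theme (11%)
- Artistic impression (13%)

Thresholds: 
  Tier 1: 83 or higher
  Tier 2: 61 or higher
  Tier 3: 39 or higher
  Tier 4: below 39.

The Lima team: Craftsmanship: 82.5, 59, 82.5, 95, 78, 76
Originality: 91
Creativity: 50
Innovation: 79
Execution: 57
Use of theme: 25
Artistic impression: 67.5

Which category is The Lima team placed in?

Craftsmanship: drop 59 → average of remaining 5 = 414/5 = 82.8
Weighted total:
  Craftsmanship 82.8 × 0.08 = 6.624
  Originality 91 × 0.11 = 10.01
  Creativity 50 × 0.28 = 14
  Innovation 79 × 0.23 = 18.17
  Execution 57 × 0.06 = 3.42
  Use of theme 25 × 0.11 = 2.75
  Artistic impression 67.5 × 0.13 = 8.775
Sum = 63.749
63.749 is ≥ 61 and < 83 → Tier 2

Tier 2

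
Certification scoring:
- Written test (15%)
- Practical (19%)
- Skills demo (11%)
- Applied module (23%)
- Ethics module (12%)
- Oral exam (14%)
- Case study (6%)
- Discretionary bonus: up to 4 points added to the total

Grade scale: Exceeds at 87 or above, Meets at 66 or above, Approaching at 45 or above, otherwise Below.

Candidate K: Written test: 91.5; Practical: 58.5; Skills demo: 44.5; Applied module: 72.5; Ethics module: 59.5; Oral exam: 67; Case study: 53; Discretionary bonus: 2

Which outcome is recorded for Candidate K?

Meets

Weighted total:
  Written test 91.5 × 0.15 = 13.725
  Practical 58.5 × 0.19 = 11.115
  Skills demo 44.5 × 0.11 = 4.895
  Applied module 72.5 × 0.23 = 16.675
  Ethics module 59.5 × 0.12 = 7.14
  Oral exam 67 × 0.14 = 9.38
  Case study 53 × 0.06 = 3.18
Sum = 66.11
Discretionary bonus: 66.11 + 2 = 68.11
68.11 is ≥ 66 and < 87 → Meets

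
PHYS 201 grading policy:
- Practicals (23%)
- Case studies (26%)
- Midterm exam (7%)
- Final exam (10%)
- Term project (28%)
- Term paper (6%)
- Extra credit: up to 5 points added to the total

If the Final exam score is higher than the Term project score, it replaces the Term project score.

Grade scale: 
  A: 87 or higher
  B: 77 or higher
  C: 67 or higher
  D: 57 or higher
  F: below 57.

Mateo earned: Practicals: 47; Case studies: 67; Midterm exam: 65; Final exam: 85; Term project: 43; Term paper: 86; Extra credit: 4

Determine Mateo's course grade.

Final exam (85) > Term project (43), so Term project counts as 85.
Weighted total:
  Practicals 47 × 0.23 = 10.81
  Case studies 67 × 0.26 = 17.42
  Midterm exam 65 × 0.07 = 4.55
  Final exam 85 × 0.1 = 8.5
  Term project 85 × 0.28 = 23.8
  Term paper 86 × 0.06 = 5.16
Sum = 70.24
Extra credit: 70.24 + 4 = 74.24
74.24 is ≥ 67 and < 77 → C

C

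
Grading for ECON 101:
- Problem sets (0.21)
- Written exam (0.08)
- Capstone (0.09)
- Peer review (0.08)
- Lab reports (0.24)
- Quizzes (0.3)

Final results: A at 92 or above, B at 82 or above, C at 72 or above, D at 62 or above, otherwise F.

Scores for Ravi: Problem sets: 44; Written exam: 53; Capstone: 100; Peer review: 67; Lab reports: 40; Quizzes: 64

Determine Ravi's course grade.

Weighted total:
  Problem sets 44 × 0.21 = 9.24
  Written exam 53 × 0.08 = 4.24
  Capstone 100 × 0.09 = 9
  Peer review 67 × 0.08 = 5.36
  Lab reports 40 × 0.24 = 9.6
  Quizzes 64 × 0.3 = 19.2
Sum = 56.64
56.64 < 62 → F

F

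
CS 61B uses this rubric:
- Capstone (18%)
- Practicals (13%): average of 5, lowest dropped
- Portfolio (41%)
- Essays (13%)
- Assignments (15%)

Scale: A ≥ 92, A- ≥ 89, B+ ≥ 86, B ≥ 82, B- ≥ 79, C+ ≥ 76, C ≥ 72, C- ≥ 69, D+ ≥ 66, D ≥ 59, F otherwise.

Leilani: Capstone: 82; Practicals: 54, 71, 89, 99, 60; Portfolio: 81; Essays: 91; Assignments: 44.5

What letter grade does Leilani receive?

Practicals: drop 54 → average of remaining 4 = 319/4 = 79.75
Weighted total:
  Capstone 82 × 0.18 = 14.76
  Practicals 79.75 × 0.13 = 10.3675
  Portfolio 81 × 0.41 = 33.21
  Essays 91 × 0.13 = 11.83
  Assignments 44.5 × 0.15 = 6.675
Sum = 76.8425
76.8425 is ≥ 76 and < 79 → C+

C+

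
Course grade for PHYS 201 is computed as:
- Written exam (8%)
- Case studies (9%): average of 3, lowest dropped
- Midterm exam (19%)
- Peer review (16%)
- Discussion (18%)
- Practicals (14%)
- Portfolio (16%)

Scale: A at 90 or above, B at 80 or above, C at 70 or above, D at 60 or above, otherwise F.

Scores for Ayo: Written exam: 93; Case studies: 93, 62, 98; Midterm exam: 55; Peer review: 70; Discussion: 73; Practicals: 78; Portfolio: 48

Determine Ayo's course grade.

D

Case studies: drop 62 → average of remaining 2 = 191/2 = 95.5
Weighted total:
  Written exam 93 × 0.08 = 7.44
  Case studies 95.5 × 0.09 = 8.595
  Midterm exam 55 × 0.19 = 10.45
  Peer review 70 × 0.16 = 11.2
  Discussion 73 × 0.18 = 13.14
  Practicals 78 × 0.14 = 10.92
  Portfolio 48 × 0.16 = 7.68
Sum = 69.425
69.425 is ≥ 60 and < 70 → D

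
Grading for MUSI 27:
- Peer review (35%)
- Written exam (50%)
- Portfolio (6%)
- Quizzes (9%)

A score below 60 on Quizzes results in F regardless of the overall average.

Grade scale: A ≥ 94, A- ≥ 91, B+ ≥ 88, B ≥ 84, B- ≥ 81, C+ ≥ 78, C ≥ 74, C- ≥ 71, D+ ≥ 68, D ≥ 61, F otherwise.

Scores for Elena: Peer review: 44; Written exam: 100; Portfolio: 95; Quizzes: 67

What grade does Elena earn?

Quizzes score 67 ≥ 60: minimum met.
Weighted total:
  Peer review 44 × 0.35 = 15.4
  Written exam 100 × 0.5 = 50
  Portfolio 95 × 0.06 = 5.7
  Quizzes 67 × 0.09 = 6.03
Sum = 77.13
77.13 is ≥ 74 and < 78 → C

C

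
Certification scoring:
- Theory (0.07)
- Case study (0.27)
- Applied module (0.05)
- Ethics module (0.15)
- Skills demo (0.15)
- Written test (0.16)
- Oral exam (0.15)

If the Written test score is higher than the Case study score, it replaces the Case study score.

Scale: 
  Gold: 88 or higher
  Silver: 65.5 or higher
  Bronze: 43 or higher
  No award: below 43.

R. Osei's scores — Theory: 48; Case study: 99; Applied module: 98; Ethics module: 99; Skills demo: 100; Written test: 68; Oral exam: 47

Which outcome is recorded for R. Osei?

Written test (68) ≤ Case study (99), so Case study stays at 99.
Weighted total:
  Theory 48 × 0.07 = 3.36
  Case study 99 × 0.27 = 26.73
  Applied module 98 × 0.05 = 4.9
  Ethics module 99 × 0.15 = 14.85
  Skills demo 100 × 0.15 = 15
  Written test 68 × 0.16 = 10.88
  Oral exam 47 × 0.15 = 7.05
Sum = 82.77
82.77 is ≥ 65.5 and < 88 → Silver

Silver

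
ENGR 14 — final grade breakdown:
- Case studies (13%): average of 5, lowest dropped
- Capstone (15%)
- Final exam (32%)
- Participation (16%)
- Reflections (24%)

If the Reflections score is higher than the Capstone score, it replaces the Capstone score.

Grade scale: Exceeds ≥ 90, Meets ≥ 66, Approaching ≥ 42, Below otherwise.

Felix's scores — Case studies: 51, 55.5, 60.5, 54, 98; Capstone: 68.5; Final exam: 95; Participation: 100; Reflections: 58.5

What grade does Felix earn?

Meets

Case studies: drop 51 → average of remaining 4 = 268/4 = 67
Reflections (58.5) ≤ Capstone (68.5), so Capstone stays at 68.5.
Weighted total:
  Case studies 67 × 0.13 = 8.71
  Capstone 68.5 × 0.15 = 10.275
  Final exam 95 × 0.32 = 30.4
  Participation 100 × 0.16 = 16
  Reflections 58.5 × 0.24 = 14.04
Sum = 79.425
79.425 is ≥ 66 and < 90 → Meets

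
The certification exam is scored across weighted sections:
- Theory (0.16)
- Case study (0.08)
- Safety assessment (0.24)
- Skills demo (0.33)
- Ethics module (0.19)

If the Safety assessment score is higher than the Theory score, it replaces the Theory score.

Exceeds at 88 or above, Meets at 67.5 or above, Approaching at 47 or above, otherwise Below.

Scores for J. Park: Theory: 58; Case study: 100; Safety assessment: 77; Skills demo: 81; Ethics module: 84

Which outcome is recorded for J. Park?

Safety assessment (77) > Theory (58), so Theory counts as 77.
Weighted total:
  Theory 77 × 0.16 = 12.32
  Case study 100 × 0.08 = 8
  Safety assessment 77 × 0.24 = 18.48
  Skills demo 81 × 0.33 = 26.73
  Ethics module 84 × 0.19 = 15.96
Sum = 81.49
81.49 is ≥ 67.5 and < 88 → Meets

Meets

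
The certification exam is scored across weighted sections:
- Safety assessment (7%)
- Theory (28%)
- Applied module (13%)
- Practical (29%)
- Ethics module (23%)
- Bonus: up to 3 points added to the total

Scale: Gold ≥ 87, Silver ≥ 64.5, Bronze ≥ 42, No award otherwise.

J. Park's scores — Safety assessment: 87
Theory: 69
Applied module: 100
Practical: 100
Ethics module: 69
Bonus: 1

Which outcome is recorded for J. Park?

Silver

Weighted total:
  Safety assessment 87 × 0.07 = 6.09
  Theory 69 × 0.28 = 19.32
  Applied module 100 × 0.13 = 13
  Practical 100 × 0.29 = 29
  Ethics module 69 × 0.23 = 15.87
Sum = 83.28
Bonus: 83.28 + 1 = 84.28
84.28 is ≥ 64.5 and < 87 → Silver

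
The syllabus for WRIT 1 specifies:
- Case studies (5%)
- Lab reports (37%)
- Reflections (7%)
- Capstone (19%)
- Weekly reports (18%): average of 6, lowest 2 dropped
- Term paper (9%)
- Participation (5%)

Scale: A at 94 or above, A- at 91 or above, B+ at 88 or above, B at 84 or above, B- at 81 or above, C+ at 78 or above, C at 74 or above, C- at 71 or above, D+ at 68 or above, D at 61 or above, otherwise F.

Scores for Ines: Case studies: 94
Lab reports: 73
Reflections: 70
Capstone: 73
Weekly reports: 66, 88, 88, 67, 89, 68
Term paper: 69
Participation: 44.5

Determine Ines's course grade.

Weekly reports: drop 66, 67 → average of remaining 4 = 333/4 = 83.25
Weighted total:
  Case studies 94 × 0.05 = 4.7
  Lab reports 73 × 0.37 = 27.01
  Reflections 70 × 0.07 = 4.9
  Capstone 73 × 0.19 = 13.87
  Weekly reports 83.25 × 0.18 = 14.985
  Term paper 69 × 0.09 = 6.21
  Participation 44.5 × 0.05 = 2.225
Sum = 73.9
73.9 is ≥ 71 and < 74 → C-

C-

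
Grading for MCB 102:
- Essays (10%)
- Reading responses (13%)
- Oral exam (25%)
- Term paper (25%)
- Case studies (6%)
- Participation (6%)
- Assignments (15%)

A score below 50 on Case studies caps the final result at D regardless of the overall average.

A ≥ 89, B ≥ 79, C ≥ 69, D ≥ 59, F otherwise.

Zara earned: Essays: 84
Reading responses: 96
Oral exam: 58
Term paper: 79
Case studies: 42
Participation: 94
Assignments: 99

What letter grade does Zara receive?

D

Case studies score 42 < 50: minimum not met.
Weighted total:
  Essays 84 × 0.1 = 8.4
  Reading responses 96 × 0.13 = 12.48
  Oral exam 58 × 0.25 = 14.5
  Term paper 79 × 0.25 = 19.75
  Case studies 42 × 0.06 = 2.52
  Participation 94 × 0.06 = 5.64
  Assignments 99 × 0.15 = 14.85
Sum = 78.14
78.14 would be C; cap at D applies → D.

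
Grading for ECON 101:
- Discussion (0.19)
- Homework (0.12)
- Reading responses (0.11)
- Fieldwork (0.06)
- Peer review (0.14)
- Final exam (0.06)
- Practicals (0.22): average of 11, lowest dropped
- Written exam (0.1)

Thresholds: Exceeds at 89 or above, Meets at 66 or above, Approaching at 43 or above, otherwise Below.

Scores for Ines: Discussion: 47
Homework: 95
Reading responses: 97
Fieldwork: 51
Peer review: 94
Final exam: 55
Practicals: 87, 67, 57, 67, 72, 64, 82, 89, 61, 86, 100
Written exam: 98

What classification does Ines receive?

Practicals: drop 57 → average of remaining 10 = 775/10 = 77.5
Weighted total:
  Discussion 47 × 0.19 = 8.93
  Homework 95 × 0.12 = 11.4
  Reading responses 97 × 0.11 = 10.67
  Fieldwork 51 × 0.06 = 3.06
  Peer review 94 × 0.14 = 13.16
  Final exam 55 × 0.06 = 3.3
  Practicals 77.5 × 0.22 = 17.05
  Written exam 98 × 0.1 = 9.8
Sum = 77.37
77.37 is ≥ 66 and < 89 → Meets

Meets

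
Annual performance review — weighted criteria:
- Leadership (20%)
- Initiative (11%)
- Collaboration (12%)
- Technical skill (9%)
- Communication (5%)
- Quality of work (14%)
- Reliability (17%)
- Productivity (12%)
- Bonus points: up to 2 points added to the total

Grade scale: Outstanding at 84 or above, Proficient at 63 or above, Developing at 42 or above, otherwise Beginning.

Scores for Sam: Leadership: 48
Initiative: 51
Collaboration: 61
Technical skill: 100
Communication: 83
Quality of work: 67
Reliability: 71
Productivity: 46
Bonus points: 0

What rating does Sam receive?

Weighted total:
  Leadership 48 × 0.2 = 9.6
  Initiative 51 × 0.11 = 5.61
  Collaboration 61 × 0.12 = 7.32
  Technical skill 100 × 0.09 = 9
  Communication 83 × 0.05 = 4.15
  Quality of work 67 × 0.14 = 9.38
  Reliability 71 × 0.17 = 12.07
  Productivity 46 × 0.12 = 5.52
Sum = 62.65
Bonus points: 62.65 + 0 = 62.65
62.65 is ≥ 42 and < 63 → Developing

Developing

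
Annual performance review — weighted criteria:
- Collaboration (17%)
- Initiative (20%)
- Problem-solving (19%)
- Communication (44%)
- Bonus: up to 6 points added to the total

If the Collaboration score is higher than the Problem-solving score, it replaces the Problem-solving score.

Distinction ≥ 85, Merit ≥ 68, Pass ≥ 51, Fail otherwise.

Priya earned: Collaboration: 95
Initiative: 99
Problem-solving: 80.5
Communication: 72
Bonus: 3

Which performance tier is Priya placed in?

Collaboration (95) > Problem-solving (80.5), so Problem-solving counts as 95.
Weighted total:
  Collaboration 95 × 0.17 = 16.15
  Initiative 99 × 0.2 = 19.8
  Problem-solving 95 × 0.19 = 18.05
  Communication 72 × 0.44 = 31.68
Sum = 85.68
Bonus: 85.68 + 3 = 88.68
88.68 ≥ 85 → Distinction

Distinction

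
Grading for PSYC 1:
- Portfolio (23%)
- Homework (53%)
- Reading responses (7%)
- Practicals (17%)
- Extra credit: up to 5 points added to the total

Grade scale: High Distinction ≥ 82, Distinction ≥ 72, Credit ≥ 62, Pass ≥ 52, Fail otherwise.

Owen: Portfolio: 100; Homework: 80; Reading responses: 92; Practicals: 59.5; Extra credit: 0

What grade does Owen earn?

Weighted total:
  Portfolio 100 × 0.23 = 23
  Homework 80 × 0.53 = 42.4
  Reading responses 92 × 0.07 = 6.44
  Practicals 59.5 × 0.17 = 10.115
Sum = 81.955
Extra credit: 81.955 + 0 = 81.955
81.955 is ≥ 72 and < 82 → Distinction

Distinction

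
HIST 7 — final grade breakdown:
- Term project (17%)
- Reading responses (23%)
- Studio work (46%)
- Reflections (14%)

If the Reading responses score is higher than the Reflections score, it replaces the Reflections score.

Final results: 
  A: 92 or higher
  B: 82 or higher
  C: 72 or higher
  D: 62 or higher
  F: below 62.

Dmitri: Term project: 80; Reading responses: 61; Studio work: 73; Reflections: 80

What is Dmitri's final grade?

Reading responses (61) ≤ Reflections (80), so Reflections stays at 80.
Weighted total:
  Term project 80 × 0.17 = 13.6
  Reading responses 61 × 0.23 = 14.03
  Studio work 73 × 0.46 = 33.58
  Reflections 80 × 0.14 = 11.2
Sum = 72.41
72.41 is ≥ 72 and < 82 → C

C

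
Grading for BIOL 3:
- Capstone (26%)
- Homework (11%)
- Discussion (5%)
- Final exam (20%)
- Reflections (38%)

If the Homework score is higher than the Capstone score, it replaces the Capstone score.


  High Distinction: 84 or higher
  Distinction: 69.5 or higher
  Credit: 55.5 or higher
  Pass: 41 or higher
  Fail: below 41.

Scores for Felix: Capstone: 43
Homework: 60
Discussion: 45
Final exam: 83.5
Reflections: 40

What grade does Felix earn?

Credit

Homework (60) > Capstone (43), so Capstone counts as 60.
Weighted total:
  Capstone 60 × 0.26 = 15.6
  Homework 60 × 0.11 = 6.6
  Discussion 45 × 0.05 = 2.25
  Final exam 83.5 × 0.2 = 16.7
  Reflections 40 × 0.38 = 15.2
Sum = 56.35
56.35 is ≥ 55.5 and < 69.5 → Credit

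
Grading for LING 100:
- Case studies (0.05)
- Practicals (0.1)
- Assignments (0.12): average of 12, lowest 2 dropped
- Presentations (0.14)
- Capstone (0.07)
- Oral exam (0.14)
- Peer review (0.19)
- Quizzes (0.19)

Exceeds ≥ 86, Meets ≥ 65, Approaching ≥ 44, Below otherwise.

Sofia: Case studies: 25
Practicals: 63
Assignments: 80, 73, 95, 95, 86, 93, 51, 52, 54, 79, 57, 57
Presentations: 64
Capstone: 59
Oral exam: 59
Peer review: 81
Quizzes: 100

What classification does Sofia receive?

Meets

Assignments: drop 51, 52 → average of remaining 10 = 769/10 = 76.9
Weighted total:
  Case studies 25 × 0.05 = 1.25
  Practicals 63 × 0.1 = 6.3
  Assignments 76.9 × 0.12 = 9.228
  Presentations 64 × 0.14 = 8.96
  Capstone 59 × 0.07 = 4.13
  Oral exam 59 × 0.14 = 8.26
  Peer review 81 × 0.19 = 15.39
  Quizzes 100 × 0.19 = 19
Sum = 72.518
72.518 is ≥ 65 and < 86 → Meets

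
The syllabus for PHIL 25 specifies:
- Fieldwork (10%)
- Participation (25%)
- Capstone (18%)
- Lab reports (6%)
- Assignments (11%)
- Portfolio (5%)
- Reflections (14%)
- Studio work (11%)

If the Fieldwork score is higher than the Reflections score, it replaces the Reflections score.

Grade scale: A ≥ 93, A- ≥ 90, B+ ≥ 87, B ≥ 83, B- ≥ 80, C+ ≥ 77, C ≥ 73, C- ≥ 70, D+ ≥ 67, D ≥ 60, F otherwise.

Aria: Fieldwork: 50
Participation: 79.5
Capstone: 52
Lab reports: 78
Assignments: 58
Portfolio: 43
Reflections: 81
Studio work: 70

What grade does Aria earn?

D

Fieldwork (50) ≤ Reflections (81), so Reflections stays at 81.
Weighted total:
  Fieldwork 50 × 0.1 = 5
  Participation 79.5 × 0.25 = 19.875
  Capstone 52 × 0.18 = 9.36
  Lab reports 78 × 0.06 = 4.68
  Assignments 58 × 0.11 = 6.38
  Portfolio 43 × 0.05 = 2.15
  Reflections 81 × 0.14 = 11.34
  Studio work 70 × 0.11 = 7.7
Sum = 66.485
66.485 is ≥ 60 and < 67 → D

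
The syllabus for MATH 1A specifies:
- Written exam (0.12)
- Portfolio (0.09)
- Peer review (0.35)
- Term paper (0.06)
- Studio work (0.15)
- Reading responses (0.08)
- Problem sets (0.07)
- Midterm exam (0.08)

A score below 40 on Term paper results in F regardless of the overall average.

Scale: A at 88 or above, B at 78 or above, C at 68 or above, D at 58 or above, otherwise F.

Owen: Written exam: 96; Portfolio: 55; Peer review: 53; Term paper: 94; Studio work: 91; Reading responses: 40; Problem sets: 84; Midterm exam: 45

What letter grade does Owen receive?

Term paper score 94 ≥ 40: minimum met.
Weighted total:
  Written exam 96 × 0.12 = 11.52
  Portfolio 55 × 0.09 = 4.95
  Peer review 53 × 0.35 = 18.55
  Term paper 94 × 0.06 = 5.64
  Studio work 91 × 0.15 = 13.65
  Reading responses 40 × 0.08 = 3.2
  Problem sets 84 × 0.07 = 5.88
  Midterm exam 45 × 0.08 = 3.6
Sum = 66.99
66.99 is ≥ 58 and < 68 → D

D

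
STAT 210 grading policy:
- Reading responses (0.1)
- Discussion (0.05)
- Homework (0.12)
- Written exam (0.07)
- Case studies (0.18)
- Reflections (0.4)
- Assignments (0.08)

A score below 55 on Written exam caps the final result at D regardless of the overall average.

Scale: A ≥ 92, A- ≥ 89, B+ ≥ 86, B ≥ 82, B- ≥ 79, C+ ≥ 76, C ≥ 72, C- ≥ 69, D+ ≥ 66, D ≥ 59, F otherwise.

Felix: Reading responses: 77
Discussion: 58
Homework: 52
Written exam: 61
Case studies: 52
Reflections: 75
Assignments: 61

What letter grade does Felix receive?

D

Written exam score 61 ≥ 55: minimum met.
Weighted total:
  Reading responses 77 × 0.1 = 7.7
  Discussion 58 × 0.05 = 2.9
  Homework 52 × 0.12 = 6.24
  Written exam 61 × 0.07 = 4.27
  Case studies 52 × 0.18 = 9.36
  Reflections 75 × 0.4 = 30
  Assignments 61 × 0.08 = 4.88
Sum = 65.35
65.35 is ≥ 59 and < 66 → D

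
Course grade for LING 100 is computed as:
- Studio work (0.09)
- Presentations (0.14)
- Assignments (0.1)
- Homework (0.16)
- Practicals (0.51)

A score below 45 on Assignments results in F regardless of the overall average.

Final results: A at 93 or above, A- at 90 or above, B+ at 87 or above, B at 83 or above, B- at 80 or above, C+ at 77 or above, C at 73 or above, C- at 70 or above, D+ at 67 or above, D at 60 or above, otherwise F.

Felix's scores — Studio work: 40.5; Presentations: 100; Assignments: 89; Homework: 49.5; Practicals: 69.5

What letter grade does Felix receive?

D+

Assignments score 89 ≥ 45: minimum met.
Weighted total:
  Studio work 40.5 × 0.09 = 3.645
  Presentations 100 × 0.14 = 14
  Assignments 89 × 0.1 = 8.9
  Homework 49.5 × 0.16 = 7.92
  Practicals 69.5 × 0.51 = 35.445
Sum = 69.91
69.91 is ≥ 67 and < 70 → D+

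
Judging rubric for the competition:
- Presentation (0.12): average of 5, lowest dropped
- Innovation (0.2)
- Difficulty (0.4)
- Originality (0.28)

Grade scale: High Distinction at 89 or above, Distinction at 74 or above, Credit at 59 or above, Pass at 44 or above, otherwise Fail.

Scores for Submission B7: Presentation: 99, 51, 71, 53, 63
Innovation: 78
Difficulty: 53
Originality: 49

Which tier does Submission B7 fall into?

Presentation: drop 51 → average of remaining 4 = 286/4 = 71.5
Weighted total:
  Presentation 71.5 × 0.12 = 8.58
  Innovation 78 × 0.2 = 15.6
  Difficulty 53 × 0.4 = 21.2
  Originality 49 × 0.28 = 13.72
Sum = 59.1
59.1 is ≥ 59 and < 74 → Credit

Credit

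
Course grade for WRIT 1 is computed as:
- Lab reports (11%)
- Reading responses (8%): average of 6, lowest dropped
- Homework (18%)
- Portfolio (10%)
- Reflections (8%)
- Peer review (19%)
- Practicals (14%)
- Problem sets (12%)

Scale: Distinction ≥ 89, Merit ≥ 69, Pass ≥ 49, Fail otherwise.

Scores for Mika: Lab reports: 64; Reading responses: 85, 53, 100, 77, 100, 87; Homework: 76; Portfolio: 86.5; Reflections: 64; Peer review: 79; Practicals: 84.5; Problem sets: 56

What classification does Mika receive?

Reading responses: drop 53 → average of remaining 5 = 449/5 = 89.8
Weighted total:
  Lab reports 64 × 0.11 = 7.04
  Reading responses 89.8 × 0.08 = 7.184
  Homework 76 × 0.18 = 13.68
  Portfolio 86.5 × 0.1 = 8.65
  Reflections 64 × 0.08 = 5.12
  Peer review 79 × 0.19 = 15.01
  Practicals 84.5 × 0.14 = 11.83
  Problem sets 56 × 0.12 = 6.72
Sum = 75.234
75.234 is ≥ 69 and < 89 → Merit

Merit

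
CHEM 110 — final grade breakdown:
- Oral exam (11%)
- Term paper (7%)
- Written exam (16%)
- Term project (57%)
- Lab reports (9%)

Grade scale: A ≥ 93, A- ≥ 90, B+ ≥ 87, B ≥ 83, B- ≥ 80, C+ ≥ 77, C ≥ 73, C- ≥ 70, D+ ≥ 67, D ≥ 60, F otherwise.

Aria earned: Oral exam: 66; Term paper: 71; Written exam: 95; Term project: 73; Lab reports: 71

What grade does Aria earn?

Weighted total:
  Oral exam 66 × 0.11 = 7.26
  Term paper 71 × 0.07 = 4.97
  Written exam 95 × 0.16 = 15.2
  Term project 73 × 0.57 = 41.61
  Lab reports 71 × 0.09 = 6.39
Sum = 75.43
75.43 is ≥ 73 and < 77 → C

C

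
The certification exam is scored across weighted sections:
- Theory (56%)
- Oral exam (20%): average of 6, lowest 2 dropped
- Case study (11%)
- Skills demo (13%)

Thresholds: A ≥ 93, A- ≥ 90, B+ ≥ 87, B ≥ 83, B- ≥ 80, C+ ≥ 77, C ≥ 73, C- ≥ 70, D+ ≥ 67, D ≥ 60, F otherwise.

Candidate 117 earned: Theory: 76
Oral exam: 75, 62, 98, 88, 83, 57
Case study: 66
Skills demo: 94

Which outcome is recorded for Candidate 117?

C+

Oral exam: drop 57, 62 → average of remaining 4 = 344/4 = 86
Weighted total:
  Theory 76 × 0.56 = 42.56
  Oral exam 86 × 0.2 = 17.2
  Case study 66 × 0.11 = 7.26
  Skills demo 94 × 0.13 = 12.22
Sum = 79.24
79.24 is ≥ 77 and < 80 → C+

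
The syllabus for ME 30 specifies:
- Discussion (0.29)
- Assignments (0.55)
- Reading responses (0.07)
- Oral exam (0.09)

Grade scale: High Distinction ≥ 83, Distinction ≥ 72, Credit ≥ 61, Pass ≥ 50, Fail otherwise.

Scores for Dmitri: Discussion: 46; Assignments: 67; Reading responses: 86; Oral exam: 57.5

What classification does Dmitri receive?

Credit

Weighted total:
  Discussion 46 × 0.29 = 13.34
  Assignments 67 × 0.55 = 36.85
  Reading responses 86 × 0.07 = 6.02
  Oral exam 57.5 × 0.09 = 5.175
Sum = 61.385
61.385 is ≥ 61 and < 72 → Credit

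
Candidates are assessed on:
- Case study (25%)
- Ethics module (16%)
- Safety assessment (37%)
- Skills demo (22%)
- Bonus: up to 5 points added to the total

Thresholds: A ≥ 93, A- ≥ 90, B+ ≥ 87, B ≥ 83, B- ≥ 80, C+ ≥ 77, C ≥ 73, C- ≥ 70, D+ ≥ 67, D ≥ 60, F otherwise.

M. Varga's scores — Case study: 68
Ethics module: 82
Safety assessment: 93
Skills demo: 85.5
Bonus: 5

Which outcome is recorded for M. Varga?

B+

Weighted total:
  Case study 68 × 0.25 = 17
  Ethics module 82 × 0.16 = 13.12
  Safety assessment 93 × 0.37 = 34.41
  Skills demo 85.5 × 0.22 = 18.81
Sum = 83.34
Bonus: 83.34 + 5 = 88.34
88.34 is ≥ 87 and < 90 → B+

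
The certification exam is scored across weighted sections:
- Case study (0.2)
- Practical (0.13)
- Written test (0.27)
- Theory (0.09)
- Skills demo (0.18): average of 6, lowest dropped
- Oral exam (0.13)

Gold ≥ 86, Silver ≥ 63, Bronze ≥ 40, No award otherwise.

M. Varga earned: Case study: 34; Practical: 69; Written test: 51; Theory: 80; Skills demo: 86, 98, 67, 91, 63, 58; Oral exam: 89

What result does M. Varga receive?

Skills demo: drop 58 → average of remaining 5 = 405/5 = 81
Weighted total:
  Case study 34 × 0.2 = 6.8
  Practical 69 × 0.13 = 8.97
  Written test 51 × 0.27 = 13.77
  Theory 80 × 0.09 = 7.2
  Skills demo 81 × 0.18 = 14.58
  Oral exam 89 × 0.13 = 11.57
Sum = 62.89
62.89 is ≥ 40 and < 63 → Bronze

Bronze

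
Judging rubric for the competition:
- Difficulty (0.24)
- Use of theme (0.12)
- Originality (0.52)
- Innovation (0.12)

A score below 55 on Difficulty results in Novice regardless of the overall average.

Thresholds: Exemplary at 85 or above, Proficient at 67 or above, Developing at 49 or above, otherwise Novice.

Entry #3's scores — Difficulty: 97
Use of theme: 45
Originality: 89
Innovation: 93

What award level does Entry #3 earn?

Difficulty score 97 ≥ 55: minimum met.
Weighted total:
  Difficulty 97 × 0.24 = 23.28
  Use of theme 45 × 0.12 = 5.4
  Originality 89 × 0.52 = 46.28
  Innovation 93 × 0.12 = 11.16
Sum = 86.12
86.12 ≥ 85 → Exemplary

Exemplary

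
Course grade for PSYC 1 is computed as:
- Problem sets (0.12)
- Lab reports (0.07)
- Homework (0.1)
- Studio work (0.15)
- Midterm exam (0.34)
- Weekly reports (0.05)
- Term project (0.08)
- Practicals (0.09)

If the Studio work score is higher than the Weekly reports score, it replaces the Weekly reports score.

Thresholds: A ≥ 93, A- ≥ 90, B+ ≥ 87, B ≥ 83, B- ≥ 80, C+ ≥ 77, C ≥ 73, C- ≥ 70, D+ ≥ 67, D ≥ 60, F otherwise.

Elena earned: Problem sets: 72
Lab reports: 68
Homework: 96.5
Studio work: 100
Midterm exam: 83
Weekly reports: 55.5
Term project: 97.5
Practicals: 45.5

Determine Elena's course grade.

B

Studio work (100) > Weekly reports (55.5), so Weekly reports counts as 100.
Weighted total:
  Problem sets 72 × 0.12 = 8.64
  Lab reports 68 × 0.07 = 4.76
  Homework 96.5 × 0.1 = 9.65
  Studio work 100 × 0.15 = 15
  Midterm exam 83 × 0.34 = 28.22
  Weekly reports 100 × 0.05 = 5
  Term project 97.5 × 0.08 = 7.8
  Practicals 45.5 × 0.09 = 4.095
Sum = 83.165
83.165 is ≥ 83 and < 87 → B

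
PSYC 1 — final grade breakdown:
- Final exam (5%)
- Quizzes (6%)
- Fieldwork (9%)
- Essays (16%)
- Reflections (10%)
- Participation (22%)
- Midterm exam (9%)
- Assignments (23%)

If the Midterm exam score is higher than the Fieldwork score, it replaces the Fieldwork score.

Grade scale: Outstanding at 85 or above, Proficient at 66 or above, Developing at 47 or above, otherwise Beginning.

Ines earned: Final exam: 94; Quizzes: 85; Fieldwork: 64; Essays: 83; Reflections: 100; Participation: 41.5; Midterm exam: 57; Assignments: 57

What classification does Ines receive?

Proficient

Midterm exam (57) ≤ Fieldwork (64), so Fieldwork stays at 64.
Weighted total:
  Final exam 94 × 0.05 = 4.7
  Quizzes 85 × 0.06 = 5.1
  Fieldwork 64 × 0.09 = 5.76
  Essays 83 × 0.16 = 13.28
  Reflections 100 × 0.1 = 10
  Participation 41.5 × 0.22 = 9.13
  Midterm exam 57 × 0.09 = 5.13
  Assignments 57 × 0.23 = 13.11
Sum = 66.21
66.21 is ≥ 66 and < 85 → Proficient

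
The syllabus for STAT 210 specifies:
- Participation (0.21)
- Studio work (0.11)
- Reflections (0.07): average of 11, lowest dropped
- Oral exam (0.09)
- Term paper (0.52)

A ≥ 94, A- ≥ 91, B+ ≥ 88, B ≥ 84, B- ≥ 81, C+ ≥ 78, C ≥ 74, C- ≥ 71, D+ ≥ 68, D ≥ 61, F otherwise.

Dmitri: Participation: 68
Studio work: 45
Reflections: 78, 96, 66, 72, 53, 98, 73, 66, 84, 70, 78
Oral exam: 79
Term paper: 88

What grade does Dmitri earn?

C

Reflections: drop 53 → average of remaining 10 = 781/10 = 78.1
Weighted total:
  Participation 68 × 0.21 = 14.28
  Studio work 45 × 0.11 = 4.95
  Reflections 78.1 × 0.07 = 5.467
  Oral exam 79 × 0.09 = 7.11
  Term paper 88 × 0.52 = 45.76
Sum = 77.567
77.567 is ≥ 74 and < 78 → C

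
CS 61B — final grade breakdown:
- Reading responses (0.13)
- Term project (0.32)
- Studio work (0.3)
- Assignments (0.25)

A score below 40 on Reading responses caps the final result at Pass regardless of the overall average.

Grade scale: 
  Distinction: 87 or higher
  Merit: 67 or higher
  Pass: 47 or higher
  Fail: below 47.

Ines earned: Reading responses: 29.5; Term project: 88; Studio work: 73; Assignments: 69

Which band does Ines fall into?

Reading responses score 29.5 < 40: minimum not met.
Weighted total:
  Reading responses 29.5 × 0.13 = 3.835
  Term project 88 × 0.32 = 28.16
  Studio work 73 × 0.3 = 21.9
  Assignments 69 × 0.25 = 17.25
Sum = 71.145
71.145 would be Merit; cap at Pass applies → Pass.

Pass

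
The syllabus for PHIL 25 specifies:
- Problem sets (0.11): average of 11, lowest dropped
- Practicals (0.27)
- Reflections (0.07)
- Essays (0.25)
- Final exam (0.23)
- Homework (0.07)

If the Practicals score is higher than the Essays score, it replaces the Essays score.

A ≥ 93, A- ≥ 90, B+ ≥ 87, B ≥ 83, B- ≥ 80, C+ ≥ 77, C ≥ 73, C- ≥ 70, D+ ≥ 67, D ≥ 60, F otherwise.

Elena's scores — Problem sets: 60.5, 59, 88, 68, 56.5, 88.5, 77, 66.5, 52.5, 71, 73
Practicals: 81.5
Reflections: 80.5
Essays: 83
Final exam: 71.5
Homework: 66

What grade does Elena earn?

C+

Problem sets: drop 52.5 → average of remaining 10 = 708/10 = 70.8
Practicals (81.5) ≤ Essays (83), so Essays stays at 83.
Weighted total:
  Problem sets 70.8 × 0.11 = 7.788
  Practicals 81.5 × 0.27 = 22.005
  Reflections 80.5 × 0.07 = 5.635
  Essays 83 × 0.25 = 20.75
  Final exam 71.5 × 0.23 = 16.445
  Homework 66 × 0.07 = 4.62
Sum = 77.243
77.243 is ≥ 77 and < 80 → C+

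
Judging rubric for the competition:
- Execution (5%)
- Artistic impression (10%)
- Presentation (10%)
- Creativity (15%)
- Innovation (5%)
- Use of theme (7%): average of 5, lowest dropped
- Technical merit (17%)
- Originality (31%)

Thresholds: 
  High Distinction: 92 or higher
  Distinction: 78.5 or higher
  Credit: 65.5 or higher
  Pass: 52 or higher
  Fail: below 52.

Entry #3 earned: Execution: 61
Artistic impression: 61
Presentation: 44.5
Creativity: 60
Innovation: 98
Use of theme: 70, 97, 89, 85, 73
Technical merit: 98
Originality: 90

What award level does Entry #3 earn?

Use of theme: drop 70 → average of remaining 4 = 344/4 = 86
Weighted total:
  Execution 61 × 0.05 = 3.05
  Artistic impression 61 × 0.1 = 6.1
  Presentation 44.5 × 0.1 = 4.45
  Creativity 60 × 0.15 = 9
  Innovation 98 × 0.05 = 4.9
  Use of theme 86 × 0.07 = 6.02
  Technical merit 98 × 0.17 = 16.66
  Originality 90 × 0.31 = 27.9
Sum = 78.08
78.08 is ≥ 65.5 and < 78.5 → Credit

Credit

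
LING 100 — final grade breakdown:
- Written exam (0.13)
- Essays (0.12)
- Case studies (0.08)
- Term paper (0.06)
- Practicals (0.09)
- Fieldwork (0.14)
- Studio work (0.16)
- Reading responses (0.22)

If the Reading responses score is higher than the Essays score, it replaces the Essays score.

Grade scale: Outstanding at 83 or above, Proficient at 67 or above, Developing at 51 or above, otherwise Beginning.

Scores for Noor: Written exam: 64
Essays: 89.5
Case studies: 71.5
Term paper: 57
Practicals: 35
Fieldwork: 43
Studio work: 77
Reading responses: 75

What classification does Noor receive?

Reading responses (75) ≤ Essays (89.5), so Essays stays at 89.5.
Weighted total:
  Written exam 64 × 0.13 = 8.32
  Essays 89.5 × 0.12 = 10.74
  Case studies 71.5 × 0.08 = 5.72
  Term paper 57 × 0.06 = 3.42
  Practicals 35 × 0.09 = 3.15
  Fieldwork 43 × 0.14 = 6.02
  Studio work 77 × 0.16 = 12.32
  Reading responses 75 × 0.22 = 16.5
Sum = 66.19
66.19 is ≥ 51 and < 67 → Developing

Developing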